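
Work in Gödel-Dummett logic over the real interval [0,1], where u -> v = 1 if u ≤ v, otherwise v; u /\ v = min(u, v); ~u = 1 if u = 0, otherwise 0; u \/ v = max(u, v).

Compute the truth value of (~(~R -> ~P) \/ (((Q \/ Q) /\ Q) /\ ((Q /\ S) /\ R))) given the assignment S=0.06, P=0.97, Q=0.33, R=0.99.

0.06

~R: Gödel ¬ of 0.99 = 0 (operand ≠ 0)
~P: Gödel ¬ of 0.97 = 0 (operand ≠ 0)
(~R -> ~P): 0 ≤ 0, so result = 1
~(~R -> ~P): Gödel ¬ of 1 = 0 (operand ≠ 0)
(Q \/ Q) = max(0.33, 0.33) = 0.33
((Q \/ Q) /\ Q) = min(0.33, 0.33) = 0.33
(Q /\ S) = min(0.33, 0.06) = 0.06
((Q /\ S) /\ R) = min(0.06, 0.99) = 0.06
(((Q \/ Q) /\ Q) /\ ((Q /\ S) /\ R)) = min(0.33, 0.06) = 0.06
(~(~R -> ~P) \/ (((Q \/ Q) /\ Q) /\ ((Q /\ S) /\ R))) = max(0, 0.06) = 0.06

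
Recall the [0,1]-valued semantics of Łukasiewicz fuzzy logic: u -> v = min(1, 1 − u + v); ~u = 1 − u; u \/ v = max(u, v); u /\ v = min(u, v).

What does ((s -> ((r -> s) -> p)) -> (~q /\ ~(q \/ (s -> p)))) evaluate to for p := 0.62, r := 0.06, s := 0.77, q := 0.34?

(r -> s): min(1, 1 − 0.06 + 0.77) = 1
((r -> s) -> p): min(1, 1 − 1 + 0.62) = 0.62
(s -> ((r -> s) -> p)): min(1, 1 − 0.77 + 0.62) = 0.85
~q: Łukasiewicz ¬ gives 1 − 0.34 = 0.66
(s -> p): min(1, 1 − 0.77 + 0.62) = 0.85
(q \/ (s -> p)) = max(0.34, 0.85) = 0.85
~(q \/ (s -> p)): Łukasiewicz ¬ gives 1 − 0.85 = 0.15
(~q /\ ~(q \/ (s -> p))) = min(0.66, 0.15) = 0.15
((s -> ((r -> s) -> p)) -> (~q /\ ~(q \/ (s -> p)))): min(1, 1 − 0.85 + 0.15) = 0.3

0.30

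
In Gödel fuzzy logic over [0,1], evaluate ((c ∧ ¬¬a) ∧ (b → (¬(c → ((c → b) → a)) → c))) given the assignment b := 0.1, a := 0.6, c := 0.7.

0.70

¬a: Gödel ¬ of 0.6 = 0 (operand ≠ 0)
¬¬a: Gödel ¬ of 0 = 1 (operand is 0)
(c ∧ ¬¬a) = min(0.7, 1) = 0.7
(c → b): 0.7 > 0.1, so result = 0.1
((c → b) → a): 0.1 ≤ 0.6, so result = 1
(c → ((c → b) → a)): 0.7 ≤ 1, so result = 1
¬(c → ((c → b) → a)): Gödel ¬ of 1 = 0 (operand ≠ 0)
(¬(c → ((c → b) → a)) → c): 0 ≤ 0.7, so result = 1
(b → (¬(c → ((c → b) → a)) → c)): 0.1 ≤ 1, so result = 1
((c ∧ ¬¬a) ∧ (b → (¬(c → ((c → b) → a)) → c))) = min(0.7, 1) = 0.7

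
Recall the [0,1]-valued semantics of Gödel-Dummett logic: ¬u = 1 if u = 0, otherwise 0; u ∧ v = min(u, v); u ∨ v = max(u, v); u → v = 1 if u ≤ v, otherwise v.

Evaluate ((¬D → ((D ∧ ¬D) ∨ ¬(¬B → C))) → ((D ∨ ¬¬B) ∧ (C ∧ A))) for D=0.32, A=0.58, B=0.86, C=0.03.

¬D: Gödel ¬ of 0.32 = 0 (operand ≠ 0)
¬D: Gödel ¬ of 0.32 = 0 (operand ≠ 0)
(D ∧ ¬D) = min(0.32, 0) = 0
¬B: Gödel ¬ of 0.86 = 0 (operand ≠ 0)
(¬B → C): 0 ≤ 0.03, so result = 1
¬(¬B → C): Gödel ¬ of 1 = 0 (operand ≠ 0)
((D ∧ ¬D) ∨ ¬(¬B → C)) = max(0, 0) = 0
(¬D → ((D ∧ ¬D) ∨ ¬(¬B → C))): 0 ≤ 0, so result = 1
¬B: Gödel ¬ of 0.86 = 0 (operand ≠ 0)
¬¬B: Gödel ¬ of 0 = 1 (operand is 0)
(D ∨ ¬¬B) = max(0.32, 1) = 1
(C ∧ A) = min(0.03, 0.58) = 0.03
((D ∨ ¬¬B) ∧ (C ∧ A)) = min(1, 0.03) = 0.03
((¬D → ((D ∧ ¬D) ∨ ¬(¬B → C))) → ((D ∨ ¬¬B) ∧ (C ∧ A))): 1 > 0.03, so result = 0.03

0.03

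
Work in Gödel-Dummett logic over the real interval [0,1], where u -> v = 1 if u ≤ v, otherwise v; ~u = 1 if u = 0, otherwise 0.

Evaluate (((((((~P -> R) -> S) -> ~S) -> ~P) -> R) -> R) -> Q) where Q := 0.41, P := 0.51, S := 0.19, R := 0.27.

~P: Gödel ¬ of 0.51 = 0 (operand ≠ 0)
(~P -> R): 0 ≤ 0.27, so result = 1
((~P -> R) -> S): 1 > 0.19, so result = 0.19
~S: Gödel ¬ of 0.19 = 0 (operand ≠ 0)
(((~P -> R) -> S) -> ~S): 0.19 > 0, so result = 0
~P: Gödel ¬ of 0.51 = 0 (operand ≠ 0)
((((~P -> R) -> S) -> ~S) -> ~P): 0 ≤ 0, so result = 1
(((((~P -> R) -> S) -> ~S) -> ~P) -> R): 1 > 0.27, so result = 0.27
((((((~P -> R) -> S) -> ~S) -> ~P) -> R) -> R): 0.27 ≤ 0.27, so result = 1
(((((((~P -> R) -> S) -> ~S) -> ~P) -> R) -> R) -> Q): 1 > 0.41, so result = 0.41

0.41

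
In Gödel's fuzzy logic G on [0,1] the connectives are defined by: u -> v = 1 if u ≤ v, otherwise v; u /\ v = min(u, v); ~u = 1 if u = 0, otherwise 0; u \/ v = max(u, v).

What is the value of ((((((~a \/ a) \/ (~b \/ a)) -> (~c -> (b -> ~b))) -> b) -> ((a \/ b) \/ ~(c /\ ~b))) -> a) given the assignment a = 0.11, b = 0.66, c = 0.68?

~a: Gödel ¬ of 0.11 = 0 (operand ≠ 0)
(~a \/ a) = max(0, 0.11) = 0.11
~b: Gödel ¬ of 0.66 = 0 (operand ≠ 0)
(~b \/ a) = max(0, 0.11) = 0.11
((~a \/ a) \/ (~b \/ a)) = max(0.11, 0.11) = 0.11
~c: Gödel ¬ of 0.68 = 0 (operand ≠ 0)
~b: Gödel ¬ of 0.66 = 0 (operand ≠ 0)
(b -> ~b): 0.66 > 0, so result = 0
(~c -> (b -> ~b)): 0 ≤ 0, so result = 1
(((~a \/ a) \/ (~b \/ a)) -> (~c -> (b -> ~b))): 0.11 ≤ 1, so result = 1
((((~a \/ a) \/ (~b \/ a)) -> (~c -> (b -> ~b))) -> b): 1 > 0.66, so result = 0.66
(a \/ b) = max(0.11, 0.66) = 0.66
~b: Gödel ¬ of 0.66 = 0 (operand ≠ 0)
(c /\ ~b) = min(0.68, 0) = 0
~(c /\ ~b): Gödel ¬ of 0 = 1 (operand is 0)
((a \/ b) \/ ~(c /\ ~b)) = max(0.66, 1) = 1
(((((~a \/ a) \/ (~b \/ a)) -> (~c -> (b -> ~b))) -> b) -> ((a \/ b) \/ ~(c /\ ~b))): 0.66 ≤ 1, so result = 1
((((((~a \/ a) \/ (~b \/ a)) -> (~c -> (b -> ~b))) -> b) -> ((a \/ b) \/ ~(c /\ ~b))) -> a): 1 > 0.11, so result = 0.11

0.11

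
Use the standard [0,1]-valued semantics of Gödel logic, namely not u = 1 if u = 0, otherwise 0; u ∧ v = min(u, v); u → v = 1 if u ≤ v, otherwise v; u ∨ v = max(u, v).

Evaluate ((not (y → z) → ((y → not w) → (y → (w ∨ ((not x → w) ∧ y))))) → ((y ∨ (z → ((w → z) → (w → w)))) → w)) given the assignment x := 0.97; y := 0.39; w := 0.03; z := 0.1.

(y → z): 0.39 > 0.1, so result = 0.1
not (y → z): Gödel ¬ of 0.1 = 0 (operand ≠ 0)
not w: Gödel ¬ of 0.03 = 0 (operand ≠ 0)
(y → not w): 0.39 > 0, so result = 0
not x: Gödel ¬ of 0.97 = 0 (operand ≠ 0)
(not x → w): 0 ≤ 0.03, so result = 1
((not x → w) ∧ y) = min(1, 0.39) = 0.39
(w ∨ ((not x → w) ∧ y)) = max(0.03, 0.39) = 0.39
(y → (w ∨ ((not x → w) ∧ y))): 0.39 ≤ 0.39, so result = 1
((y → not w) → (y → (w ∨ ((not x → w) ∧ y)))): 0 ≤ 1, so result = 1
(not (y → z) → ((y → not w) → (y → (w ∨ ((not x → w) ∧ y))))): 0 ≤ 1, so result = 1
(w → z): 0.03 ≤ 0.1, so result = 1
(w → w): 0.03 ≤ 0.03, so result = 1
((w → z) → (w → w)): 1 ≤ 1, so result = 1
(z → ((w → z) → (w → w))): 0.1 ≤ 1, so result = 1
(y ∨ (z → ((w → z) → (w → w)))) = max(0.39, 1) = 1
((y ∨ (z → ((w → z) → (w → w)))) → w): 1 > 0.03, so result = 0.03
((not (y → z) → ((y → not w) → (y → (w ∨ ((not x → w) ∧ y))))) → ((y ∨ (z → ((w → z) → (w → w)))) → w)): 1 > 0.03, so result = 0.03

0.03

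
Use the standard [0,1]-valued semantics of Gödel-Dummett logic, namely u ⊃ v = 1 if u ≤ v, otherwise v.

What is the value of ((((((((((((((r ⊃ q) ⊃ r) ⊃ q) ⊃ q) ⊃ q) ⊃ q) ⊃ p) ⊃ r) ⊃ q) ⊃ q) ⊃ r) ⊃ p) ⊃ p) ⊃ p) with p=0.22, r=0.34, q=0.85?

0.22

(r ⊃ q): 0.34 ≤ 0.85, so result = 1
((r ⊃ q) ⊃ r): 1 > 0.34, so result = 0.34
(((r ⊃ q) ⊃ r) ⊃ q): 0.34 ≤ 0.85, so result = 1
((((r ⊃ q) ⊃ r) ⊃ q) ⊃ q): 1 > 0.85, so result = 0.85
(((((r ⊃ q) ⊃ r) ⊃ q) ⊃ q) ⊃ q): 0.85 ≤ 0.85, so result = 1
((((((r ⊃ q) ⊃ r) ⊃ q) ⊃ q) ⊃ q) ⊃ q): 1 > 0.85, so result = 0.85
(((((((r ⊃ q) ⊃ r) ⊃ q) ⊃ q) ⊃ q) ⊃ q) ⊃ p): 0.85 > 0.22, so result = 0.22
((((((((r ⊃ q) ⊃ r) ⊃ q) ⊃ q) ⊃ q) ⊃ q) ⊃ p) ⊃ r): 0.22 ≤ 0.34, so result = 1
(((((((((r ⊃ q) ⊃ r) ⊃ q) ⊃ q) ⊃ q) ⊃ q) ⊃ p) ⊃ r) ⊃ q): 1 > 0.85, so result = 0.85
((((((((((r ⊃ q) ⊃ r) ⊃ q) ⊃ q) ⊃ q) ⊃ q) ⊃ p) ⊃ r) ⊃ q) ⊃ q): 0.85 ≤ 0.85, so result = 1
(((((((((((r ⊃ q) ⊃ r) ⊃ q) ⊃ q) ⊃ q) ⊃ q) ⊃ p) ⊃ r) ⊃ q) ⊃ q) ⊃ r): 1 > 0.34, so result = 0.34
((((((((((((r ⊃ q) ⊃ r) ⊃ q) ⊃ q) ⊃ q) ⊃ q) ⊃ p) ⊃ r) ⊃ q) ⊃ q) ⊃ r) ⊃ p): 0.34 > 0.22, so result = 0.22
(((((((((((((r ⊃ q) ⊃ r) ⊃ q) ⊃ q) ⊃ q) ⊃ q) ⊃ p) ⊃ r) ⊃ q) ⊃ q) ⊃ r) ⊃ p) ⊃ p): 0.22 ≤ 0.22, so result = 1
((((((((((((((r ⊃ q) ⊃ r) ⊃ q) ⊃ q) ⊃ q) ⊃ q) ⊃ p) ⊃ r) ⊃ q) ⊃ q) ⊃ r) ⊃ p) ⊃ p) ⊃ p): 1 > 0.22, so result = 0.22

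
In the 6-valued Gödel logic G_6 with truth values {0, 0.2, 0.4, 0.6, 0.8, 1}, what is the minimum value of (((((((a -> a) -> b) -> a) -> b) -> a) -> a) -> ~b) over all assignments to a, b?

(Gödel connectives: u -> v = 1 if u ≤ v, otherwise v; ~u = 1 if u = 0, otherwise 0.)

0.00

The minimum is attained at a = 0, b = 0.2:
  (a -> a): 0 ≤ 0, so result = 1
  ((a -> a) -> b): 1 > 0.2, so result = 0.2
  (((a -> a) -> b) -> a): 0.2 > 0, so result = 0
  ((((a -> a) -> b) -> a) -> b): 0 ≤ 0.2, so result = 1
  (((((a -> a) -> b) -> a) -> b) -> a): 1 > 0, so result = 0
  ((((((a -> a) -> b) -> a) -> b) -> a) -> a): 0 ≤ 0, so result = 1
  ~b: Gödel ¬ of 0.2 = 0 (operand ≠ 0)
  (((((((a -> a) -> b) -> a) -> b) -> a) -> a) -> ~b): 1 > 0, so result = 0
Checking all 36 assignments confirms none give a value below 0.00.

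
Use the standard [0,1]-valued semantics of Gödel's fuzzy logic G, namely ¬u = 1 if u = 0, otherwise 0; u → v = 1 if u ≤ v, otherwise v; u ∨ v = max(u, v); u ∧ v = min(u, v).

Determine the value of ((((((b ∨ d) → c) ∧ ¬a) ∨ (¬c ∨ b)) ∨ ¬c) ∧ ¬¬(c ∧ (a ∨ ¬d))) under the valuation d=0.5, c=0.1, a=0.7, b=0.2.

0.20

(b ∨ d) = max(0.2, 0.5) = 0.5
((b ∨ d) → c): 0.5 > 0.1, so result = 0.1
¬a: Gödel ¬ of 0.7 = 0 (operand ≠ 0)
(((b ∨ d) → c) ∧ ¬a) = min(0.1, 0) = 0
¬c: Gödel ¬ of 0.1 = 0 (operand ≠ 0)
(¬c ∨ b) = max(0, 0.2) = 0.2
((((b ∨ d) → c) ∧ ¬a) ∨ (¬c ∨ b)) = max(0, 0.2) = 0.2
¬c: Gödel ¬ of 0.1 = 0 (operand ≠ 0)
(((((b ∨ d) → c) ∧ ¬a) ∨ (¬c ∨ b)) ∨ ¬c) = max(0.2, 0) = 0.2
¬d: Gödel ¬ of 0.5 = 0 (operand ≠ 0)
(a ∨ ¬d) = max(0.7, 0) = 0.7
(c ∧ (a ∨ ¬d)) = min(0.1, 0.7) = 0.1
¬(c ∧ (a ∨ ¬d)): Gödel ¬ of 0.1 = 0 (operand ≠ 0)
¬¬(c ∧ (a ∨ ¬d)): Gödel ¬ of 0 = 1 (operand is 0)
((((((b ∨ d) → c) ∧ ¬a) ∨ (¬c ∨ b)) ∨ ¬c) ∧ ¬¬(c ∧ (a ∨ ¬d))) = min(0.2, 1) = 0.2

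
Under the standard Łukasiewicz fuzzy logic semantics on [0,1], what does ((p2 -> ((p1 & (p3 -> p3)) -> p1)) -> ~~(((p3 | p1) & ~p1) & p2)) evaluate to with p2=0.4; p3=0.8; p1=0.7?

(p3 -> p3): min(1, 1 − 0.8 + 0.8) = 1
(p1 & (p3 -> p3)) = min(0.7, 1) = 0.7
((p1 & (p3 -> p3)) -> p1): min(1, 1 − 0.7 + 0.7) = 1
(p2 -> ((p1 & (p3 -> p3)) -> p1)): min(1, 1 − 0.4 + 1) = 1
(p3 | p1) = max(0.8, 0.7) = 0.8
~p1: Łukasiewicz ¬ gives 1 − 0.7 = 0.3
((p3 | p1) & ~p1) = min(0.8, 0.3) = 0.3
(((p3 | p1) & ~p1) & p2) = min(0.3, 0.4) = 0.3
~(((p3 | p1) & ~p1) & p2): Łukasiewicz ¬ gives 1 − 0.3 = 0.7
~~(((p3 | p1) & ~p1) & p2): Łukasiewicz ¬ gives 1 − 0.7 = 0.3
((p2 -> ((p1 & (p3 -> p3)) -> p1)) -> ~~(((p3 | p1) & ~p1) & p2)): min(1, 1 − 1 + 0.3) = 0.3

0.30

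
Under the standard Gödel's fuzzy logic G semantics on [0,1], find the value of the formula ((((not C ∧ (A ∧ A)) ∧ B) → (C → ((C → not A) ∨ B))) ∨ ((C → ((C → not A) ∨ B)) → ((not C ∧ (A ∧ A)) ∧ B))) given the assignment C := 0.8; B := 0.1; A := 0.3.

1.00

not C: Gödel ¬ of 0.8 = 0 (operand ≠ 0)
(A ∧ A) = min(0.3, 0.3) = 0.3
(not C ∧ (A ∧ A)) = min(0, 0.3) = 0
((not C ∧ (A ∧ A)) ∧ B) = min(0, 0.1) = 0
not A: Gödel ¬ of 0.3 = 0 (operand ≠ 0)
(C → not A): 0.8 > 0, so result = 0
((C → not A) ∨ B) = max(0, 0.1) = 0.1
(C → ((C → not A) ∨ B)): 0.8 > 0.1, so result = 0.1
(((not C ∧ (A ∧ A)) ∧ B) → (C → ((C → not A) ∨ B))): 0 ≤ 0.1, so result = 1
not A: Gödel ¬ of 0.3 = 0 (operand ≠ 0)
(C → not A): 0.8 > 0, so result = 0
((C → not A) ∨ B) = max(0, 0.1) = 0.1
(C → ((C → not A) ∨ B)): 0.8 > 0.1, so result = 0.1
not C: Gödel ¬ of 0.8 = 0 (operand ≠ 0)
(A ∧ A) = min(0.3, 0.3) = 0.3
(not C ∧ (A ∧ A)) = min(0, 0.3) = 0
((not C ∧ (A ∧ A)) ∧ B) = min(0, 0.1) = 0
((C → ((C → not A) ∨ B)) → ((not C ∧ (A ∧ A)) ∧ B)): 0.1 > 0, so result = 0
((((not C ∧ (A ∧ A)) ∧ B) → (C → ((C → not A) ∨ B))) ∨ ((C → ((C → not A) ∨ B)) → ((not C ∧ (A ∧ A)) ∧ B))) = max(1, 0) = 1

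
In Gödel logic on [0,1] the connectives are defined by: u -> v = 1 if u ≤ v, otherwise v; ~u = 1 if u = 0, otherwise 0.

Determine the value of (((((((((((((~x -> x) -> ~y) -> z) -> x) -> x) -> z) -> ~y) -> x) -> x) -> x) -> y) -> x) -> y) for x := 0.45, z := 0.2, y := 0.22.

0.22

~x: Gödel ¬ of 0.45 = 0 (operand ≠ 0)
(~x -> x): 0 ≤ 0.45, so result = 1
~y: Gödel ¬ of 0.22 = 0 (operand ≠ 0)
((~x -> x) -> ~y): 1 > 0, so result = 0
(((~x -> x) -> ~y) -> z): 0 ≤ 0.2, so result = 1
((((~x -> x) -> ~y) -> z) -> x): 1 > 0.45, so result = 0.45
(((((~x -> x) -> ~y) -> z) -> x) -> x): 0.45 ≤ 0.45, so result = 1
((((((~x -> x) -> ~y) -> z) -> x) -> x) -> z): 1 > 0.2, so result = 0.2
~y: Gödel ¬ of 0.22 = 0 (operand ≠ 0)
(((((((~x -> x) -> ~y) -> z) -> x) -> x) -> z) -> ~y): 0.2 > 0, so result = 0
((((((((~x -> x) -> ~y) -> z) -> x) -> x) -> z) -> ~y) -> x): 0 ≤ 0.45, so result = 1
(((((((((~x -> x) -> ~y) -> z) -> x) -> x) -> z) -> ~y) -> x) -> x): 1 > 0.45, so result = 0.45
((((((((((~x -> x) -> ~y) -> z) -> x) -> x) -> z) -> ~y) -> x) -> x) -> x): 0.45 ≤ 0.45, so result = 1
(((((((((((~x -> x) -> ~y) -> z) -> x) -> x) -> z) -> ~y) -> x) -> x) -> x) -> y): 1 > 0.22, so result = 0.22
((((((((((((~x -> x) -> ~y) -> z) -> x) -> x) -> z) -> ~y) -> x) -> x) -> x) -> y) -> x): 0.22 ≤ 0.45, so result = 1
(((((((((((((~x -> x) -> ~y) -> z) -> x) -> x) -> z) -> ~y) -> x) -> x) -> x) -> y) -> x) -> y): 1 > 0.22, so result = 0.22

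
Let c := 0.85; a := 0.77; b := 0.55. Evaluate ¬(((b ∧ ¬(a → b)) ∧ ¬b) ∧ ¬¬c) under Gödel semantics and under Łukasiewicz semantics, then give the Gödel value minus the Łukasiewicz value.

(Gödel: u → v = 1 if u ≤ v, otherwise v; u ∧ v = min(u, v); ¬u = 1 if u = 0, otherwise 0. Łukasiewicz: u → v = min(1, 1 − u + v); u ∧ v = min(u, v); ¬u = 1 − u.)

0.22

Gödel evaluation:
  (a → b): 0.77 > 0.55, so result = 0.55
  ¬(a → b): Gödel ¬ of 0.55 = 0 (operand ≠ 0)
  (b ∧ ¬(a → b)) = min(0.55, 0) = 0
  ¬b: Gödel ¬ of 0.55 = 0 (operand ≠ 0)
  ((b ∧ ¬(a → b)) ∧ ¬b) = min(0, 0) = 0
  ¬c: Gödel ¬ of 0.85 = 0 (operand ≠ 0)
  ¬¬c: Gödel ¬ of 0 = 1 (operand is 0)
  (((b ∧ ¬(a → b)) ∧ ¬b) ∧ ¬¬c) = min(0, 1) = 0
  ¬(((b ∧ ¬(a → b)) ∧ ¬b) ∧ ¬¬c): Gödel ¬ of 0 = 1 (operand is 0)
  Gödel value = 1
Łukasiewicz evaluation:
  (a → b): min(1, 1 − 0.77 + 0.55) = 0.78
  ¬(a → b): Łukasiewicz ¬ gives 1 − 0.78 = 0.22
  (b ∧ ¬(a → b)) = min(0.55, 0.22) = 0.22
  ¬b: Łukasiewicz ¬ gives 1 − 0.55 = 0.45
  ((b ∧ ¬(a → b)) ∧ ¬b) = min(0.22, 0.45) = 0.22
  ¬c: Łukasiewicz ¬ gives 1 − 0.85 = 0.15
  ¬¬c: Łukasiewicz ¬ gives 1 − 0.15 = 0.85
  (((b ∧ ¬(a → b)) ∧ ¬b) ∧ ¬¬c) = min(0.22, 0.85) = 0.22
  ¬(((b ∧ ¬(a → b)) ∧ ¬b) ∧ ¬¬c): Łukasiewicz ¬ gives 1 − 0.22 = 0.78
  Łukasiewicz value = 0.78
Difference: 1 − 0.78 = 0.22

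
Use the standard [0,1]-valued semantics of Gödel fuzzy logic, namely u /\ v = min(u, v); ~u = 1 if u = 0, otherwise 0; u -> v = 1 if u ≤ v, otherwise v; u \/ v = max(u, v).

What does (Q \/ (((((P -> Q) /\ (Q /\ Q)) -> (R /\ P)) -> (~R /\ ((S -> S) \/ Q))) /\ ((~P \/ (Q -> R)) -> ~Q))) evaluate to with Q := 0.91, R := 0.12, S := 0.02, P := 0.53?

0.91

(P -> Q): 0.53 ≤ 0.91, so result = 1
(Q /\ Q) = min(0.91, 0.91) = 0.91
((P -> Q) /\ (Q /\ Q)) = min(1, 0.91) = 0.91
(R /\ P) = min(0.12, 0.53) = 0.12
(((P -> Q) /\ (Q /\ Q)) -> (R /\ P)): 0.91 > 0.12, so result = 0.12
~R: Gödel ¬ of 0.12 = 0 (operand ≠ 0)
(S -> S): 0.02 ≤ 0.02, so result = 1
((S -> S) \/ Q) = max(1, 0.91) = 1
(~R /\ ((S -> S) \/ Q)) = min(0, 1) = 0
((((P -> Q) /\ (Q /\ Q)) -> (R /\ P)) -> (~R /\ ((S -> S) \/ Q))): 0.12 > 0, so result = 0
~P: Gödel ¬ of 0.53 = 0 (operand ≠ 0)
(Q -> R): 0.91 > 0.12, so result = 0.12
(~P \/ (Q -> R)) = max(0, 0.12) = 0.12
~Q: Gödel ¬ of 0.91 = 0 (operand ≠ 0)
((~P \/ (Q -> R)) -> ~Q): 0.12 > 0, so result = 0
(((((P -> Q) /\ (Q /\ Q)) -> (R /\ P)) -> (~R /\ ((S -> S) \/ Q))) /\ ((~P \/ (Q -> R)) -> ~Q)) = min(0, 0) = 0
(Q \/ (((((P -> Q) /\ (Q /\ Q)) -> (R /\ P)) -> (~R /\ ((S -> S) \/ Q))) /\ ((~P \/ (Q -> R)) -> ~Q))) = max(0.91, 0) = 0.91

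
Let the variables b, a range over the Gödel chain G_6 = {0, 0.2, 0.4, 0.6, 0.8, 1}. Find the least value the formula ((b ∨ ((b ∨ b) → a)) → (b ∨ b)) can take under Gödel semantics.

0.00

The minimum is attained at b = 0, a = 0:
  (b ∨ b) = max(0, 0) = 0
  ((b ∨ b) → a): 0 ≤ 0, so result = 1
  (b ∨ ((b ∨ b) → a)) = max(0, 1) = 1
  (b ∨ b) = max(0, 0) = 0
  ((b ∨ ((b ∨ b) → a)) → (b ∨ b)): 1 > 0, so result = 0
Checking all 36 assignments confirms none give a value below 0.00.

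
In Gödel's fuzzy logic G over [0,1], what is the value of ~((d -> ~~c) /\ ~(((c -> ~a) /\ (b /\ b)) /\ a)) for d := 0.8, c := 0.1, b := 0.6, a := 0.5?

~c: Gödel ¬ of 0.1 = 0 (operand ≠ 0)
~~c: Gödel ¬ of 0 = 1 (operand is 0)
(d -> ~~c): 0.8 ≤ 1, so result = 1
~a: Gödel ¬ of 0.5 = 0 (operand ≠ 0)
(c -> ~a): 0.1 > 0, so result = 0
(b /\ b) = min(0.6, 0.6) = 0.6
((c -> ~a) /\ (b /\ b)) = min(0, 0.6) = 0
(((c -> ~a) /\ (b /\ b)) /\ a) = min(0, 0.5) = 0
~(((c -> ~a) /\ (b /\ b)) /\ a): Gödel ¬ of 0 = 1 (operand is 0)
((d -> ~~c) /\ ~(((c -> ~a) /\ (b /\ b)) /\ a)) = min(1, 1) = 1
~((d -> ~~c) /\ ~(((c -> ~a) /\ (b /\ b)) /\ a)): Gödel ¬ of 1 = 0 (operand ≠ 0)

0.00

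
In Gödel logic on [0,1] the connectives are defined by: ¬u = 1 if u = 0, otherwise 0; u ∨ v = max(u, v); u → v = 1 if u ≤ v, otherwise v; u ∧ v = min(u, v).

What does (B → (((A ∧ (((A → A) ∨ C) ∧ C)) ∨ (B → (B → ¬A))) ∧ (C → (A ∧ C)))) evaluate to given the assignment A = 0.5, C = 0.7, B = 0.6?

(A → A): 0.5 ≤ 0.5, so result = 1
((A → A) ∨ C) = max(1, 0.7) = 1
(((A → A) ∨ C) ∧ C) = min(1, 0.7) = 0.7
(A ∧ (((A → A) ∨ C) ∧ C)) = min(0.5, 0.7) = 0.5
¬A: Gödel ¬ of 0.5 = 0 (operand ≠ 0)
(B → ¬A): 0.6 > 0, so result = 0
(B → (B → ¬A)): 0.6 > 0, so result = 0
((A ∧ (((A → A) ∨ C) ∧ C)) ∨ (B → (B → ¬A))) = max(0.5, 0) = 0.5
(A ∧ C) = min(0.5, 0.7) = 0.5
(C → (A ∧ C)): 0.7 > 0.5, so result = 0.5
(((A ∧ (((A → A) ∨ C) ∧ C)) ∨ (B → (B → ¬A))) ∧ (C → (A ∧ C))) = min(0.5, 0.5) = 0.5
(B → (((A ∧ (((A → A) ∨ C) ∧ C)) ∨ (B → (B → ¬A))) ∧ (C → (A ∧ C)))): 0.6 > 0.5, so result = 0.5

0.50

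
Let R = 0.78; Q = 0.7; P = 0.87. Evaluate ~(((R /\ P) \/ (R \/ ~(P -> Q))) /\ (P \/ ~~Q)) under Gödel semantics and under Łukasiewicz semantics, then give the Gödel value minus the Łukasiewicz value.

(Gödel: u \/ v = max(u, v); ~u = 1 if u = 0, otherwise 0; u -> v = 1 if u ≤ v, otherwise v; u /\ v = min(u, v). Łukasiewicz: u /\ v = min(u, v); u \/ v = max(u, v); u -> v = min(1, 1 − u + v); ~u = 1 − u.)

Gödel evaluation:
  (R /\ P) = min(0.78, 0.87) = 0.78
  (P -> Q): 0.87 > 0.7, so result = 0.7
  ~(P -> Q): Gödel ¬ of 0.7 = 0 (operand ≠ 0)
  (R \/ ~(P -> Q)) = max(0.78, 0) = 0.78
  ((R /\ P) \/ (R \/ ~(P -> Q))) = max(0.78, 0.78) = 0.78
  ~Q: Gödel ¬ of 0.7 = 0 (operand ≠ 0)
  ~~Q: Gödel ¬ of 0 = 1 (operand is 0)
  (P \/ ~~Q) = max(0.87, 1) = 1
  (((R /\ P) \/ (R \/ ~(P -> Q))) /\ (P \/ ~~Q)) = min(0.78, 1) = 0.78
  ~(((R /\ P) \/ (R \/ ~(P -> Q))) /\ (P \/ ~~Q)): Gödel ¬ of 0.78 = 0 (operand ≠ 0)
  Gödel value = 0
Łukasiewicz evaluation:
  (R /\ P) = min(0.78, 0.87) = 0.78
  (P -> Q): min(1, 1 − 0.87 + 0.7) = 0.83
  ~(P -> Q): Łukasiewicz ¬ gives 1 − 0.83 = 0.17
  (R \/ ~(P -> Q)) = max(0.78, 0.17) = 0.78
  ((R /\ P) \/ (R \/ ~(P -> Q))) = max(0.78, 0.78) = 0.78
  ~Q: Łukasiewicz ¬ gives 1 − 0.7 = 0.3
  ~~Q: Łukasiewicz ¬ gives 1 − 0.3 = 0.7
  (P \/ ~~Q) = max(0.87, 0.7) = 0.87
  (((R /\ P) \/ (R \/ ~(P -> Q))) /\ (P \/ ~~Q)) = min(0.78, 0.87) = 0.78
  ~(((R /\ P) \/ (R \/ ~(P -> Q))) /\ (P \/ ~~Q)): Łukasiewicz ¬ gives 1 − 0.78 = 0.22
  Łukasiewicz value = 0.22
Difference: 0 − 0.22 = -0.22

-0.22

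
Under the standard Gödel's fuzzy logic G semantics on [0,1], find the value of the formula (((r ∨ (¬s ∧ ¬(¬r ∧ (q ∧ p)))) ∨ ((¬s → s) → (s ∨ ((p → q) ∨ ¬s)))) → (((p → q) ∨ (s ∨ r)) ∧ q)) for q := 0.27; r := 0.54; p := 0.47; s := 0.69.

¬s: Gödel ¬ of 0.69 = 0 (operand ≠ 0)
¬r: Gödel ¬ of 0.54 = 0 (operand ≠ 0)
(q ∧ p) = min(0.27, 0.47) = 0.27
(¬r ∧ (q ∧ p)) = min(0, 0.27) = 0
¬(¬r ∧ (q ∧ p)): Gödel ¬ of 0 = 1 (operand is 0)
(¬s ∧ ¬(¬r ∧ (q ∧ p))) = min(0, 1) = 0
(r ∨ (¬s ∧ ¬(¬r ∧ (q ∧ p)))) = max(0.54, 0) = 0.54
¬s: Gödel ¬ of 0.69 = 0 (operand ≠ 0)
(¬s → s): 0 ≤ 0.69, so result = 1
(p → q): 0.47 > 0.27, so result = 0.27
¬s: Gödel ¬ of 0.69 = 0 (operand ≠ 0)
((p → q) ∨ ¬s) = max(0.27, 0) = 0.27
(s ∨ ((p → q) ∨ ¬s)) = max(0.69, 0.27) = 0.69
((¬s → s) → (s ∨ ((p → q) ∨ ¬s))): 1 > 0.69, so result = 0.69
((r ∨ (¬s ∧ ¬(¬r ∧ (q ∧ p)))) ∨ ((¬s → s) → (s ∨ ((p → q) ∨ ¬s)))) = max(0.54, 0.69) = 0.69
(p → q): 0.47 > 0.27, so result = 0.27
(s ∨ r) = max(0.69, 0.54) = 0.69
((p → q) ∨ (s ∨ r)) = max(0.27, 0.69) = 0.69
(((p → q) ∨ (s ∨ r)) ∧ q) = min(0.69, 0.27) = 0.27
(((r ∨ (¬s ∧ ¬(¬r ∧ (q ∧ p)))) ∨ ((¬s → s) → (s ∨ ((p → q) ∨ ¬s)))) → (((p → q) ∨ (s ∨ r)) ∧ q)): 0.69 > 0.27, so result = 0.27

0.27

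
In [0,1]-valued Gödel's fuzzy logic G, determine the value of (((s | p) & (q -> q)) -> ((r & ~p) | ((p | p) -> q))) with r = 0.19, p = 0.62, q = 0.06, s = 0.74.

(s | p) = max(0.74, 0.62) = 0.74
(q -> q): 0.06 ≤ 0.06, so result = 1
((s | p) & (q -> q)) = min(0.74, 1) = 0.74
~p: Gödel ¬ of 0.62 = 0 (operand ≠ 0)
(r & ~p) = min(0.19, 0) = 0
(p | p) = max(0.62, 0.62) = 0.62
((p | p) -> q): 0.62 > 0.06, so result = 0.06
((r & ~p) | ((p | p) -> q)) = max(0, 0.06) = 0.06
(((s | p) & (q -> q)) -> ((r & ~p) | ((p | p) -> q))): 0.74 > 0.06, so result = 0.06

0.06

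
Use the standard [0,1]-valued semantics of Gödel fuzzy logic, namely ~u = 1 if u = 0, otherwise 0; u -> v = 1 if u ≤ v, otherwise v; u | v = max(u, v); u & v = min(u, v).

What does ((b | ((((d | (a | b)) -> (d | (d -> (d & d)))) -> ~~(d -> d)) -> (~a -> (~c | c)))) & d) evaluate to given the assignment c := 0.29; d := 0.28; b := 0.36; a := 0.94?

0.28

(a | b) = max(0.94, 0.36) = 0.94
(d | (a | b)) = max(0.28, 0.94) = 0.94
(d & d) = min(0.28, 0.28) = 0.28
(d -> (d & d)): 0.28 ≤ 0.28, so result = 1
(d | (d -> (d & d))) = max(0.28, 1) = 1
((d | (a | b)) -> (d | (d -> (d & d)))): 0.94 ≤ 1, so result = 1
(d -> d): 0.28 ≤ 0.28, so result = 1
~(d -> d): Gödel ¬ of 1 = 0 (operand ≠ 0)
~~(d -> d): Gödel ¬ of 0 = 1 (operand is 0)
(((d | (a | b)) -> (d | (d -> (d & d)))) -> ~~(d -> d)): 1 ≤ 1, so result = 1
~a: Gödel ¬ of 0.94 = 0 (operand ≠ 0)
~c: Gödel ¬ of 0.29 = 0 (operand ≠ 0)
(~c | c) = max(0, 0.29) = 0.29
(~a -> (~c | c)): 0 ≤ 0.29, so result = 1
((((d | (a | b)) -> (d | (d -> (d & d)))) -> ~~(d -> d)) -> (~a -> (~c | c))): 1 ≤ 1, so result = 1
(b | ((((d | (a | b)) -> (d | (d -> (d & d)))) -> ~~(d -> d)) -> (~a -> (~c | c)))) = max(0.36, 1) = 1
((b | ((((d | (a | b)) -> (d | (d -> (d & d)))) -> ~~(d -> d)) -> (~a -> (~c | c)))) & d) = min(1, 0.28) = 0.28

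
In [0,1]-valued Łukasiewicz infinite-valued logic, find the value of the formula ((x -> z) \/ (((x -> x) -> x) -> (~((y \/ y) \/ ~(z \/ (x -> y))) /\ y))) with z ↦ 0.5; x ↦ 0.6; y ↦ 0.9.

0.90

(x -> z): min(1, 1 − 0.6 + 0.5) = 0.9
(x -> x): min(1, 1 − 0.6 + 0.6) = 1
((x -> x) -> x): min(1, 1 − 1 + 0.6) = 0.6
(y \/ y) = max(0.9, 0.9) = 0.9
(x -> y): min(1, 1 − 0.6 + 0.9) = 1
(z \/ (x -> y)) = max(0.5, 1) = 1
~(z \/ (x -> y)): Łukasiewicz ¬ gives 1 − 1 = 0
((y \/ y) \/ ~(z \/ (x -> y))) = max(0.9, 0) = 0.9
~((y \/ y) \/ ~(z \/ (x -> y))): Łukasiewicz ¬ gives 1 − 0.9 = 0.1
(~((y \/ y) \/ ~(z \/ (x -> y))) /\ y) = min(0.1, 0.9) = 0.1
(((x -> x) -> x) -> (~((y \/ y) \/ ~(z \/ (x -> y))) /\ y)): min(1, 1 − 0.6 + 0.1) = 0.5
((x -> z) \/ (((x -> x) -> x) -> (~((y \/ y) \/ ~(z \/ (x -> y))) /\ y))) = max(0.9, 0.5) = 0.9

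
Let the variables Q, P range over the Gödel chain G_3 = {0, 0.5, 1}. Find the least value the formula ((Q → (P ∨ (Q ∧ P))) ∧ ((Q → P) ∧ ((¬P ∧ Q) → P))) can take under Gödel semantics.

0.00

The minimum is attained at Q = 0.5, P = 0:
  (Q ∧ P) = min(0.5, 0) = 0
  (P ∨ (Q ∧ P)) = max(0, 0) = 0
  (Q → (P ∨ (Q ∧ P))): 0.5 > 0, so result = 0
  (Q → P): 0.5 > 0, so result = 0
  ¬P: Gödel ¬ of 0 = 1 (operand is 0)
  (¬P ∧ Q) = min(1, 0.5) = 0.5
  ((¬P ∧ Q) → P): 0.5 > 0, so result = 0
  ((Q → P) ∧ ((¬P ∧ Q) → P)) = min(0, 0) = 0
  ((Q → (P ∨ (Q ∧ P))) ∧ ((Q → P) ∧ ((¬P ∧ Q) → P))) = min(0, 0) = 0
Checking all 9 assignments confirms none give a value below 0.00.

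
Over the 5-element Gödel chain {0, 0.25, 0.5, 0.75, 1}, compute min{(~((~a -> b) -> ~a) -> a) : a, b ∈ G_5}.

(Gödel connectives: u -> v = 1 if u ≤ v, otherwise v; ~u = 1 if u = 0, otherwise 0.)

0.25

The minimum is attained at a = 0.25, b = 0:
  ~a: Gödel ¬ of 0.25 = 0 (operand ≠ 0)
  (~a -> b): 0 ≤ 0, so result = 1
  ~a: Gödel ¬ of 0.25 = 0 (operand ≠ 0)
  ((~a -> b) -> ~a): 1 > 0, so result = 0
  ~((~a -> b) -> ~a): Gödel ¬ of 0 = 1 (operand is 0)
  (~((~a -> b) -> ~a) -> a): 1 > 0.25, so result = 0.25
Checking all 25 assignments confirms none give a value below 0.25.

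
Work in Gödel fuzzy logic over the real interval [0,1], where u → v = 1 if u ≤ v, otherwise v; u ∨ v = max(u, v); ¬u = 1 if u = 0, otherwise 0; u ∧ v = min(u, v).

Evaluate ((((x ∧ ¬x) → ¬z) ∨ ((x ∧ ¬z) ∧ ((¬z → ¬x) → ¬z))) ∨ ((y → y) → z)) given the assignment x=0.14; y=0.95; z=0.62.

1.00

¬x: Gödel ¬ of 0.14 = 0 (operand ≠ 0)
(x ∧ ¬x) = min(0.14, 0) = 0
¬z: Gödel ¬ of 0.62 = 0 (operand ≠ 0)
((x ∧ ¬x) → ¬z): 0 ≤ 0, so result = 1
¬z: Gödel ¬ of 0.62 = 0 (operand ≠ 0)
(x ∧ ¬z) = min(0.14, 0) = 0
¬z: Gödel ¬ of 0.62 = 0 (operand ≠ 0)
¬x: Gödel ¬ of 0.14 = 0 (operand ≠ 0)
(¬z → ¬x): 0 ≤ 0, so result = 1
¬z: Gödel ¬ of 0.62 = 0 (operand ≠ 0)
((¬z → ¬x) → ¬z): 1 > 0, so result = 0
((x ∧ ¬z) ∧ ((¬z → ¬x) → ¬z)) = min(0, 0) = 0
(((x ∧ ¬x) → ¬z) ∨ ((x ∧ ¬z) ∧ ((¬z → ¬x) → ¬z))) = max(1, 0) = 1
(y → y): 0.95 ≤ 0.95, so result = 1
((y → y) → z): 1 > 0.62, so result = 0.62
((((x ∧ ¬x) → ¬z) ∨ ((x ∧ ¬z) ∧ ((¬z → ¬x) → ¬z))) ∨ ((y → y) → z)) = max(1, 0.62) = 1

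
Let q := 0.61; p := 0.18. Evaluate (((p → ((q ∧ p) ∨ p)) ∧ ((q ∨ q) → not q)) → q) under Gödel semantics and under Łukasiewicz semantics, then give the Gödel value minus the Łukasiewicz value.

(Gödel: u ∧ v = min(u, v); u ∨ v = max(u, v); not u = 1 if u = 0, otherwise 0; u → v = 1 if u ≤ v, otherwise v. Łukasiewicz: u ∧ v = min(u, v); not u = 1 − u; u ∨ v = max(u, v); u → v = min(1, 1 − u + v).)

Gödel evaluation:
  (q ∧ p) = min(0.61, 0.18) = 0.18
  ((q ∧ p) ∨ p) = max(0.18, 0.18) = 0.18
  (p → ((q ∧ p) ∨ p)): 0.18 ≤ 0.18, so result = 1
  (q ∨ q) = max(0.61, 0.61) = 0.61
  not q: Gödel ¬ of 0.61 = 0 (operand ≠ 0)
  ((q ∨ q) → not q): 0.61 > 0, so result = 0
  ((p → ((q ∧ p) ∨ p)) ∧ ((q ∨ q) → not q)) = min(1, 0) = 0
  (((p → ((q ∧ p) ∨ p)) ∧ ((q ∨ q) → not q)) → q): 0 ≤ 0.61, so result = 1
  Gödel value = 1
Łukasiewicz evaluation:
  (q ∧ p) = min(0.61, 0.18) = 0.18
  ((q ∧ p) ∨ p) = max(0.18, 0.18) = 0.18
  (p → ((q ∧ p) ∨ p)): min(1, 1 − 0.18 + 0.18) = 1
  (q ∨ q) = max(0.61, 0.61) = 0.61
  not q: Łukasiewicz ¬ gives 1 − 0.61 = 0.39
  ((q ∨ q) → not q): min(1, 1 − 0.61 + 0.39) = 0.78
  ((p → ((q ∧ p) ∨ p)) ∧ ((q ∨ q) → not q)) = min(1, 0.78) = 0.78
  (((p → ((q ∧ p) ∨ p)) ∧ ((q ∨ q) → not q)) → q): min(1, 1 − 0.78 + 0.61) = 0.83
  Łukasiewicz value = 0.83
Difference: 1 − 0.83 = 0.17

0.17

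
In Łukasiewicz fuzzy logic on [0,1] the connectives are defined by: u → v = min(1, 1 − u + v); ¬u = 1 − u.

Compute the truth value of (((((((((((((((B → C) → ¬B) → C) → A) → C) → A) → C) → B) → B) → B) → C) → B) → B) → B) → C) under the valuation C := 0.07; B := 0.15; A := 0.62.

(B → C): min(1, 1 − 0.15 + 0.07) = 0.92
¬B: Łukasiewicz ¬ gives 1 − 0.15 = 0.85
((B → C) → ¬B): min(1, 1 − 0.92 + 0.85) = 0.93
(((B → C) → ¬B) → C): min(1, 1 − 0.93 + 0.07) = 0.14
((((B → C) → ¬B) → C) → A): min(1, 1 − 0.14 + 0.62) = 1
(((((B → C) → ¬B) → C) → A) → C): min(1, 1 − 1 + 0.07) = 0.07
((((((B → C) → ¬B) → C) → A) → C) → A): min(1, 1 − 0.07 + 0.62) = 1
(((((((B → C) → ¬B) → C) → A) → C) → A) → C): min(1, 1 − 1 + 0.07) = 0.07
((((((((B → C) → ¬B) → C) → A) → C) → A) → C) → B): min(1, 1 − 0.07 + 0.15) = 1
(((((((((B → C) → ¬B) → C) → A) → C) → A) → C) → B) → B): min(1, 1 − 1 + 0.15) = 0.15
((((((((((B → C) → ¬B) → C) → A) → C) → A) → C) → B) → B) → B): min(1, 1 − 0.15 + 0.15) = 1
(((((((((((B → C) → ¬B) → C) → A) → C) → A) → C) → B) → B) → B) → C): min(1, 1 − 1 + 0.07) = 0.07
((((((((((((B → C) → ¬B) → C) → A) → C) → A) → C) → B) → B) → B) → C) → B): min(1, 1 − 0.07 + 0.15) = 1
(((((((((((((B → C) → ¬B) → C) → A) → C) → A) → C) → B) → B) → B) → C) → B) → B): min(1, 1 − 1 + 0.15) = 0.15
((((((((((((((B → C) → ¬B) → C) → A) → C) → A) → C) → B) → B) → B) → C) → B) → B) → B): min(1, 1 − 0.15 + 0.15) = 1
(((((((((((((((B → C) → ¬B) → C) → A) → C) → A) → C) → B) → B) → B) → C) → B) → B) → B) → C): min(1, 1 − 1 + 0.07) = 0.07

0.07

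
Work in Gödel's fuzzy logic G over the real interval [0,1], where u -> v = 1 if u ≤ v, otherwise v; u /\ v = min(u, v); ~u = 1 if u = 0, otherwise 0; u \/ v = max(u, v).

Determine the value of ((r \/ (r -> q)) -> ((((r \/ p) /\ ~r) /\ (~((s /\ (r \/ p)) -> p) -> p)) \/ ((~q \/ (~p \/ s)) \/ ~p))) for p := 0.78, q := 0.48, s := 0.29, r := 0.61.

(r -> q): 0.61 > 0.48, so result = 0.48
(r \/ (r -> q)) = max(0.61, 0.48) = 0.61
(r \/ p) = max(0.61, 0.78) = 0.78
~r: Gödel ¬ of 0.61 = 0 (operand ≠ 0)
((r \/ p) /\ ~r) = min(0.78, 0) = 0
(r \/ p) = max(0.61, 0.78) = 0.78
(s /\ (r \/ p)) = min(0.29, 0.78) = 0.29
((s /\ (r \/ p)) -> p): 0.29 ≤ 0.78, so result = 1
~((s /\ (r \/ p)) -> p): Gödel ¬ of 1 = 0 (operand ≠ 0)
(~((s /\ (r \/ p)) -> p) -> p): 0 ≤ 0.78, so result = 1
(((r \/ p) /\ ~r) /\ (~((s /\ (r \/ p)) -> p) -> p)) = min(0, 1) = 0
~q: Gödel ¬ of 0.48 = 0 (operand ≠ 0)
~p: Gödel ¬ of 0.78 = 0 (operand ≠ 0)
(~p \/ s) = max(0, 0.29) = 0.29
(~q \/ (~p \/ s)) = max(0, 0.29) = 0.29
~p: Gödel ¬ of 0.78 = 0 (operand ≠ 0)
((~q \/ (~p \/ s)) \/ ~p) = max(0.29, 0) = 0.29
((((r \/ p) /\ ~r) /\ (~((s /\ (r \/ p)) -> p) -> p)) \/ ((~q \/ (~p \/ s)) \/ ~p)) = max(0, 0.29) = 0.29
((r \/ (r -> q)) -> ((((r \/ p) /\ ~r) /\ (~((s /\ (r \/ p)) -> p) -> p)) \/ ((~q \/ (~p \/ s)) \/ ~p))): 0.61 > 0.29, so result = 0.29

0.29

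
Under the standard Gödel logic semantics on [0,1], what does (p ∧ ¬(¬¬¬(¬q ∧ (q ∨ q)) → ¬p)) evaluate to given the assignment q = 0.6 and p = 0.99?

¬q: Gödel ¬ of 0.6 = 0 (operand ≠ 0)
(q ∨ q) = max(0.6, 0.6) = 0.6
(¬q ∧ (q ∨ q)) = min(0, 0.6) = 0
¬(¬q ∧ (q ∨ q)): Gödel ¬ of 0 = 1 (operand is 0)
¬¬(¬q ∧ (q ∨ q)): Gödel ¬ of 1 = 0 (operand ≠ 0)
¬¬¬(¬q ∧ (q ∨ q)): Gödel ¬ of 0 = 1 (operand is 0)
¬p: Gödel ¬ of 0.99 = 0 (operand ≠ 0)
(¬¬¬(¬q ∧ (q ∨ q)) → ¬p): 1 > 0, so result = 0
¬(¬¬¬(¬q ∧ (q ∨ q)) → ¬p): Gödel ¬ of 0 = 1 (operand is 0)
(p ∧ ¬(¬¬¬(¬q ∧ (q ∨ q)) → ¬p)) = min(0.99, 1) = 0.99

0.99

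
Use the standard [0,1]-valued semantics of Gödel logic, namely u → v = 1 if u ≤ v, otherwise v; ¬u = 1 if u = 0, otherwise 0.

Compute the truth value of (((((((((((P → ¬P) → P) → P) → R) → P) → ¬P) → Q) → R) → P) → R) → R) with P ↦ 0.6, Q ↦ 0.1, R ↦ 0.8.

¬P: Gödel ¬ of 0.6 = 0 (operand ≠ 0)
(P → ¬P): 0.6 > 0, so result = 0
((P → ¬P) → P): 0 ≤ 0.6, so result = 1
(((P → ¬P) → P) → P): 1 > 0.6, so result = 0.6
((((P → ¬P) → P) → P) → R): 0.6 ≤ 0.8, so result = 1
(((((P → ¬P) → P) → P) → R) → P): 1 > 0.6, so result = 0.6
¬P: Gödel ¬ of 0.6 = 0 (operand ≠ 0)
((((((P → ¬P) → P) → P) → R) → P) → ¬P): 0.6 > 0, so result = 0
(((((((P → ¬P) → P) → P) → R) → P) → ¬P) → Q): 0 ≤ 0.1, so result = 1
((((((((P → ¬P) → P) → P) → R) → P) → ¬P) → Q) → R): 1 > 0.8, so result = 0.8
(((((((((P → ¬P) → P) → P) → R) → P) → ¬P) → Q) → R) → P): 0.8 > 0.6, so result = 0.6
((((((((((P → ¬P) → P) → P) → R) → P) → ¬P) → Q) → R) → P) → R): 0.6 ≤ 0.8, so result = 1
(((((((((((P → ¬P) → P) → P) → R) → P) → ¬P) → Q) → R) → P) → R) → R): 1 > 0.8, so result = 0.8

0.80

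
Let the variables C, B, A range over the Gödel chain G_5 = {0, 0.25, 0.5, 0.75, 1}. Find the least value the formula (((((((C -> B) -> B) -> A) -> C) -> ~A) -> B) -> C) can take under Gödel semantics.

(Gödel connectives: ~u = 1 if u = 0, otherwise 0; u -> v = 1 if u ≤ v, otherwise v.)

0.00

The minimum is attained at C = 0, B = 0.25, A = 0:
  (C -> B): 0 ≤ 0.25, so result = 1
  ((C -> B) -> B): 1 > 0.25, so result = 0.25
  (((C -> B) -> B) -> A): 0.25 > 0, so result = 0
  ((((C -> B) -> B) -> A) -> C): 0 ≤ 0, so result = 1
  ~A: Gödel ¬ of 0 = 1 (operand is 0)
  (((((C -> B) -> B) -> A) -> C) -> ~A): 1 ≤ 1, so result = 1
  ((((((C -> B) -> B) -> A) -> C) -> ~A) -> B): 1 > 0.25, so result = 0.25
  (((((((C -> B) -> B) -> A) -> C) -> ~A) -> B) -> C): 0.25 > 0, so result = 0
Checking all 125 assignments confirms none give a value below 0.00.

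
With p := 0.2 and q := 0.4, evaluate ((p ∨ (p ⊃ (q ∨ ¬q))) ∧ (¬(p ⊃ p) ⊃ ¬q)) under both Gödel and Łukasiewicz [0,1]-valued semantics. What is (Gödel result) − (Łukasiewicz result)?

0.00

Gödel evaluation:
  ¬q: Gödel ¬ of 0.4 = 0 (operand ≠ 0)
  (q ∨ ¬q) = max(0.4, 0) = 0.4
  (p ⊃ (q ∨ ¬q)): 0.2 ≤ 0.4, so result = 1
  (p ∨ (p ⊃ (q ∨ ¬q))) = max(0.2, 1) = 1
  (p ⊃ p): 0.2 ≤ 0.2, so result = 1
  ¬(p ⊃ p): Gödel ¬ of 1 = 0 (operand ≠ 0)
  ¬q: Gödel ¬ of 0.4 = 0 (operand ≠ 0)
  (¬(p ⊃ p) ⊃ ¬q): 0 ≤ 0, so result = 1
  ((p ∨ (p ⊃ (q ∨ ¬q))) ∧ (¬(p ⊃ p) ⊃ ¬q)) = min(1, 1) = 1
  Gödel value = 1
Łukasiewicz evaluation:
  ¬q: Łukasiewicz ¬ gives 1 − 0.4 = 0.6
  (q ∨ ¬q) = max(0.4, 0.6) = 0.6
  (p ⊃ (q ∨ ¬q)): min(1, 1 − 0.2 + 0.6) = 1
  (p ∨ (p ⊃ (q ∨ ¬q))) = max(0.2, 1) = 1
  (p ⊃ p): min(1, 1 − 0.2 + 0.2) = 1
  ¬(p ⊃ p): Łukasiewicz ¬ gives 1 − 1 = 0
  ¬q: Łukasiewicz ¬ gives 1 − 0.4 = 0.6
  (¬(p ⊃ p) ⊃ ¬q): min(1, 1 − 0 + 0.6) = 1
  ((p ∨ (p ⊃ (q ∨ ¬q))) ∧ (¬(p ⊃ p) ⊃ ¬q)) = min(1, 1) = 1
  Łukasiewicz value = 1
Difference: 1 − 1 = 0.00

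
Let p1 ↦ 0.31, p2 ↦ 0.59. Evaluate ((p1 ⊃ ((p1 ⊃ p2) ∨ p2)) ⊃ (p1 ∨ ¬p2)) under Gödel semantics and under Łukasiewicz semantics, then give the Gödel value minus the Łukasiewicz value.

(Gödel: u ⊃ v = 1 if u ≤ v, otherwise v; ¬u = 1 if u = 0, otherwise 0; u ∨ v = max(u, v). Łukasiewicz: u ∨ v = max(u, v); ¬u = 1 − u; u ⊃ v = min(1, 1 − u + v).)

Gödel evaluation:
  (p1 ⊃ p2): 0.31 ≤ 0.59, so result = 1
  ((p1 ⊃ p2) ∨ p2) = max(1, 0.59) = 1
  (p1 ⊃ ((p1 ⊃ p2) ∨ p2)): 0.31 ≤ 1, so result = 1
  ¬p2: Gödel ¬ of 0.59 = 0 (operand ≠ 0)
  (p1 ∨ ¬p2) = max(0.31, 0) = 0.31
  ((p1 ⊃ ((p1 ⊃ p2) ∨ p2)) ⊃ (p1 ∨ ¬p2)): 1 > 0.31, so result = 0.31
  Gödel value = 0.31
Łukasiewicz evaluation:
  (p1 ⊃ p2): min(1, 1 − 0.31 + 0.59) = 1
  ((p1 ⊃ p2) ∨ p2) = max(1, 0.59) = 1
  (p1 ⊃ ((p1 ⊃ p2) ∨ p2)): min(1, 1 − 0.31 + 1) = 1
  ¬p2: Łukasiewicz ¬ gives 1 − 0.59 = 0.41
  (p1 ∨ ¬p2) = max(0.31, 0.41) = 0.41
  ((p1 ⊃ ((p1 ⊃ p2) ∨ p2)) ⊃ (p1 ∨ ¬p2)): min(1, 1 − 1 + 0.41) = 0.41
  Łukasiewicz value = 0.41
Difference: 0.31 − 0.41 = -0.10

-0.10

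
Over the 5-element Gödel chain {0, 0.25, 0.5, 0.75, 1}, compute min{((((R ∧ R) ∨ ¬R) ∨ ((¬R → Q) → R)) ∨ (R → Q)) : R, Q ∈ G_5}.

0.25

The minimum is attained at R = 0.25, Q = 0:
  (R ∧ R) = min(0.25, 0.25) = 0.25
  ¬R: Gödel ¬ of 0.25 = 0 (operand ≠ 0)
  ((R ∧ R) ∨ ¬R) = max(0.25, 0) = 0.25
  ¬R: Gödel ¬ of 0.25 = 0 (operand ≠ 0)
  (¬R → Q): 0 ≤ 0, so result = 1
  ((¬R → Q) → R): 1 > 0.25, so result = 0.25
  (((R ∧ R) ∨ ¬R) ∨ ((¬R → Q) → R)) = max(0.25, 0.25) = 0.25
  (R → Q): 0.25 > 0, so result = 0
  ((((R ∧ R) ∨ ¬R) ∨ ((¬R → Q) → R)) ∨ (R → Q)) = max(0.25, 0) = 0.25
Checking all 25 assignments confirms none give a value below 0.25.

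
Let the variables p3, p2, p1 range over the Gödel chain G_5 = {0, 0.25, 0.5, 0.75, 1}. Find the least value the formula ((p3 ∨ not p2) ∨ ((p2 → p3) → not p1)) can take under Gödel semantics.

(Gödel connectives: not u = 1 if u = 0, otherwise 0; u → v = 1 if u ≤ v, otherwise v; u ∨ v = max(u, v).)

The minimum is attained at p3 = 0.25, p2 = 0.25, p1 = 0.25:
  not p2: Gödel ¬ of 0.25 = 0 (operand ≠ 0)
  (p3 ∨ not p2) = max(0.25, 0) = 0.25
  (p2 → p3): 0.25 ≤ 0.25, so result = 1
  not p1: Gödel ¬ of 0.25 = 0 (operand ≠ 0)
  ((p2 → p3) → not p1): 1 > 0, so result = 0
  ((p3 ∨ not p2) ∨ ((p2 → p3) → not p1)) = max(0.25, 0) = 0.25
Checking all 125 assignments confirms none give a value below 0.25.

0.25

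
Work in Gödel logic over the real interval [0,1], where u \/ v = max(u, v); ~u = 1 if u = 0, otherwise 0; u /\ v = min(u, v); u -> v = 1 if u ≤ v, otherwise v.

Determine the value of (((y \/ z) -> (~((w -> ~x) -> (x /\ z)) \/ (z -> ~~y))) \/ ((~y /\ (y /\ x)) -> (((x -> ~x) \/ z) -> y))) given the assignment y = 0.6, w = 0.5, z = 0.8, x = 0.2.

(y \/ z) = max(0.6, 0.8) = 0.8
~x: Gödel ¬ of 0.2 = 0 (operand ≠ 0)
(w -> ~x): 0.5 > 0, so result = 0
(x /\ z) = min(0.2, 0.8) = 0.2
((w -> ~x) -> (x /\ z)): 0 ≤ 0.2, so result = 1
~((w -> ~x) -> (x /\ z)): Gödel ¬ of 1 = 0 (operand ≠ 0)
~y: Gödel ¬ of 0.6 = 0 (operand ≠ 0)
~~y: Gödel ¬ of 0 = 1 (operand is 0)
(z -> ~~y): 0.8 ≤ 1, so result = 1
(~((w -> ~x) -> (x /\ z)) \/ (z -> ~~y)) = max(0, 1) = 1
((y \/ z) -> (~((w -> ~x) -> (x /\ z)) \/ (z -> ~~y))): 0.8 ≤ 1, so result = 1
~y: Gödel ¬ of 0.6 = 0 (operand ≠ 0)
(y /\ x) = min(0.6, 0.2) = 0.2
(~y /\ (y /\ x)) = min(0, 0.2) = 0
~x: Gödel ¬ of 0.2 = 0 (operand ≠ 0)
(x -> ~x): 0.2 > 0, so result = 0
((x -> ~x) \/ z) = max(0, 0.8) = 0.8
(((x -> ~x) \/ z) -> y): 0.8 > 0.6, so result = 0.6
((~y /\ (y /\ x)) -> (((x -> ~x) \/ z) -> y)): 0 ≤ 0.6, so result = 1
(((y \/ z) -> (~((w -> ~x) -> (x /\ z)) \/ (z -> ~~y))) \/ ((~y /\ (y /\ x)) -> (((x -> ~x) \/ z) -> y))) = max(1, 1) = 1

1.00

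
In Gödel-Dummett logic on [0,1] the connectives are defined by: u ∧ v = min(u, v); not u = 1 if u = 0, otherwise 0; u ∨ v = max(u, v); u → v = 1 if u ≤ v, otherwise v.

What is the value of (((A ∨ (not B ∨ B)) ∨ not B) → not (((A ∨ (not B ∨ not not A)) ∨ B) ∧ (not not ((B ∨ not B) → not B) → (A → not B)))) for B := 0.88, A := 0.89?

not B: Gödel ¬ of 0.88 = 0 (operand ≠ 0)
(not B ∨ B) = max(0, 0.88) = 0.88
(A ∨ (not B ∨ B)) = max(0.89, 0.88) = 0.89
not B: Gödel ¬ of 0.88 = 0 (operand ≠ 0)
((A ∨ (not B ∨ B)) ∨ not B) = max(0.89, 0) = 0.89
not B: Gödel ¬ of 0.88 = 0 (operand ≠ 0)
not A: Gödel ¬ of 0.89 = 0 (operand ≠ 0)
not not A: Gödel ¬ of 0 = 1 (operand is 0)
(not B ∨ not not A) = max(0, 1) = 1
(A ∨ (not B ∨ not not A)) = max(0.89, 1) = 1
((A ∨ (not B ∨ not not A)) ∨ B) = max(1, 0.88) = 1
not B: Gödel ¬ of 0.88 = 0 (operand ≠ 0)
(B ∨ not B) = max(0.88, 0) = 0.88
not B: Gödel ¬ of 0.88 = 0 (operand ≠ 0)
((B ∨ not B) → not B): 0.88 > 0, so result = 0
not ((B ∨ not B) → not B): Gödel ¬ of 0 = 1 (operand is 0)
not not ((B ∨ not B) → not B): Gödel ¬ of 1 = 0 (operand ≠ 0)
not B: Gödel ¬ of 0.88 = 0 (operand ≠ 0)
(A → not B): 0.89 > 0, so result = 0
(not not ((B ∨ not B) → not B) → (A → not B)): 0 ≤ 0, so result = 1
(((A ∨ (not B ∨ not not A)) ∨ B) ∧ (not not ((B ∨ not B) → not B) → (A → not B))) = min(1, 1) = 1
not (((A ∨ (not B ∨ not not A)) ∨ B) ∧ (not not ((B ∨ not B) → not B) → (A → not B))): Gödel ¬ of 1 = 0 (operand ≠ 0)
(((A ∨ (not B ∨ B)) ∨ not B) → not (((A ∨ (not B ∨ not not A)) ∨ B) ∧ (not not ((B ∨ not B) → not B) → (A → not B)))): 0.89 > 0, so result = 0

0.00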